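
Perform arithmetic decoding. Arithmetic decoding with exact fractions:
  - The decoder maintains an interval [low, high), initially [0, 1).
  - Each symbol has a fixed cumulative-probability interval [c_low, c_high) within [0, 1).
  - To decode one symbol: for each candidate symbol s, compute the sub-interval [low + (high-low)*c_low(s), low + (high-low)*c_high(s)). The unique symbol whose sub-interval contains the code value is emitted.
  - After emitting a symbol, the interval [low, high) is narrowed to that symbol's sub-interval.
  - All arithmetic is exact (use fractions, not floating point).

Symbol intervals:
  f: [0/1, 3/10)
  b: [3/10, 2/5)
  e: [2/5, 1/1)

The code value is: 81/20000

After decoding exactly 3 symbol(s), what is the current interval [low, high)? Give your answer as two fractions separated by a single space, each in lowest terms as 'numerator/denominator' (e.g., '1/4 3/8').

Step 1: interval [0/1, 1/1), width = 1/1 - 0/1 = 1/1
  'f': [0/1 + 1/1*0/1, 0/1 + 1/1*3/10) = [0/1, 3/10) <- contains code 81/20000
  'b': [0/1 + 1/1*3/10, 0/1 + 1/1*2/5) = [3/10, 2/5)
  'e': [0/1 + 1/1*2/5, 0/1 + 1/1*1/1) = [2/5, 1/1)
  emit 'f', narrow to [0/1, 3/10)
Step 2: interval [0/1, 3/10), width = 3/10 - 0/1 = 3/10
  'f': [0/1 + 3/10*0/1, 0/1 + 3/10*3/10) = [0/1, 9/100) <- contains code 81/20000
  'b': [0/1 + 3/10*3/10, 0/1 + 3/10*2/5) = [9/100, 3/25)
  'e': [0/1 + 3/10*2/5, 0/1 + 3/10*1/1) = [3/25, 3/10)
  emit 'f', narrow to [0/1, 9/100)
Step 3: interval [0/1, 9/100), width = 9/100 - 0/1 = 9/100
  'f': [0/1 + 9/100*0/1, 0/1 + 9/100*3/10) = [0/1, 27/1000) <- contains code 81/20000
  'b': [0/1 + 9/100*3/10, 0/1 + 9/100*2/5) = [27/1000, 9/250)
  'e': [0/1 + 9/100*2/5, 0/1 + 9/100*1/1) = [9/250, 9/100)
  emit 'f', narrow to [0/1, 27/1000)

Answer: 0/1 27/1000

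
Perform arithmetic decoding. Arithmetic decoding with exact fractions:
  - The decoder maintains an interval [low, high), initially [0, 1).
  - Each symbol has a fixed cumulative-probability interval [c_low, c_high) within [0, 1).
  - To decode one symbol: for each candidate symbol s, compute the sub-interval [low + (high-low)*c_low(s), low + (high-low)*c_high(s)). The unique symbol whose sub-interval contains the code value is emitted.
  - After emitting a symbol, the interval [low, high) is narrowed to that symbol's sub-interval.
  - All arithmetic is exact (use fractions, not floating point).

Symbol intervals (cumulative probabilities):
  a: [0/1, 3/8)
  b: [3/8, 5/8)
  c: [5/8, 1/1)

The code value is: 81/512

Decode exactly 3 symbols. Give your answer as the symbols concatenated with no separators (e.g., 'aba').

Step 1: interval [0/1, 1/1), width = 1/1 - 0/1 = 1/1
  'a': [0/1 + 1/1*0/1, 0/1 + 1/1*3/8) = [0/1, 3/8) <- contains code 81/512
  'b': [0/1 + 1/1*3/8, 0/1 + 1/1*5/8) = [3/8, 5/8)
  'c': [0/1 + 1/1*5/8, 0/1 + 1/1*1/1) = [5/8, 1/1)
  emit 'a', narrow to [0/1, 3/8)
Step 2: interval [0/1, 3/8), width = 3/8 - 0/1 = 3/8
  'a': [0/1 + 3/8*0/1, 0/1 + 3/8*3/8) = [0/1, 9/64)
  'b': [0/1 + 3/8*3/8, 0/1 + 3/8*5/8) = [9/64, 15/64) <- contains code 81/512
  'c': [0/1 + 3/8*5/8, 0/1 + 3/8*1/1) = [15/64, 3/8)
  emit 'b', narrow to [9/64, 15/64)
Step 3: interval [9/64, 15/64), width = 15/64 - 9/64 = 3/32
  'a': [9/64 + 3/32*0/1, 9/64 + 3/32*3/8) = [9/64, 45/256) <- contains code 81/512
  'b': [9/64 + 3/32*3/8, 9/64 + 3/32*5/8) = [45/256, 51/256)
  'c': [9/64 + 3/32*5/8, 9/64 + 3/32*1/1) = [51/256, 15/64)
  emit 'a', narrow to [9/64, 45/256)

Answer: aba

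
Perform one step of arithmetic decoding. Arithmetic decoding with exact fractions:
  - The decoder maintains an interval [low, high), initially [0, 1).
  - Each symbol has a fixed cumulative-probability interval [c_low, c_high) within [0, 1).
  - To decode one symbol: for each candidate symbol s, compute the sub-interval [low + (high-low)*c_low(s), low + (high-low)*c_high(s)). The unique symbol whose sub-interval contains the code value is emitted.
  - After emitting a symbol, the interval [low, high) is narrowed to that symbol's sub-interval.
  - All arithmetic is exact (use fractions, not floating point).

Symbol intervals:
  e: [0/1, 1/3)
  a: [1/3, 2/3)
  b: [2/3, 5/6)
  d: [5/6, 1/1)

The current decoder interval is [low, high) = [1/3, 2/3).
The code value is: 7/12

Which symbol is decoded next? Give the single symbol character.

Interval width = high − low = 2/3 − 1/3 = 1/3
Scaled code = (code − low) / width = (7/12 − 1/3) / 1/3 = 3/4
  e: [0/1, 1/3) 
  a: [1/3, 2/3) 
  b: [2/3, 5/6) ← scaled code falls here ✓
  d: [5/6, 1/1) 

Answer: b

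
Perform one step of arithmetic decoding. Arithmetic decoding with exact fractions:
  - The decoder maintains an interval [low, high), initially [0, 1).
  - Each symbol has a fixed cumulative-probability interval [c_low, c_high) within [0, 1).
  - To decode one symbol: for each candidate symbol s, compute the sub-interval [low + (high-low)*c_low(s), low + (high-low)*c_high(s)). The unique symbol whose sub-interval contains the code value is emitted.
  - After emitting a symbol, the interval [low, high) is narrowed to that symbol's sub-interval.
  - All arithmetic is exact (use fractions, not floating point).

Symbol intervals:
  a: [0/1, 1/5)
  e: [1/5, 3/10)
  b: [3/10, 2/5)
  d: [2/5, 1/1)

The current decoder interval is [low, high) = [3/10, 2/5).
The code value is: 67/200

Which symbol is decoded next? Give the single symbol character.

Interval width = high − low = 2/5 − 3/10 = 1/10
Scaled code = (code − low) / width = (67/200 − 3/10) / 1/10 = 7/20
  a: [0/1, 1/5) 
  e: [1/5, 3/10) 
  b: [3/10, 2/5) ← scaled code falls here ✓
  d: [2/5, 1/1) 

Answer: b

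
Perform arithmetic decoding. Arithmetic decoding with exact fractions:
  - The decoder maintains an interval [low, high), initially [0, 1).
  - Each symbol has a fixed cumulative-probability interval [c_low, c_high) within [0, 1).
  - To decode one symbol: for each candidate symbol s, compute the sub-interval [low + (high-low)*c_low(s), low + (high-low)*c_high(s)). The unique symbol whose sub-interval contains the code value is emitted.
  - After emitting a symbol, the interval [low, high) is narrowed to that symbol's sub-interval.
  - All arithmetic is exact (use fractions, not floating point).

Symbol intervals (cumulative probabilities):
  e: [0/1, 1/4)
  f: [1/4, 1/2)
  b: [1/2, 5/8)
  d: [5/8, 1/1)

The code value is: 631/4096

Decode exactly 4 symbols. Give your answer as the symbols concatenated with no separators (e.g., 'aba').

Step 1: interval [0/1, 1/1), width = 1/1 - 0/1 = 1/1
  'e': [0/1 + 1/1*0/1, 0/1 + 1/1*1/4) = [0/1, 1/4) <- contains code 631/4096
  'f': [0/1 + 1/1*1/4, 0/1 + 1/1*1/2) = [1/4, 1/2)
  'b': [0/1 + 1/1*1/2, 0/1 + 1/1*5/8) = [1/2, 5/8)
  'd': [0/1 + 1/1*5/8, 0/1 + 1/1*1/1) = [5/8, 1/1)
  emit 'e', narrow to [0/1, 1/4)
Step 2: interval [0/1, 1/4), width = 1/4 - 0/1 = 1/4
  'e': [0/1 + 1/4*0/1, 0/1 + 1/4*1/4) = [0/1, 1/16)
  'f': [0/1 + 1/4*1/4, 0/1 + 1/4*1/2) = [1/16, 1/8)
  'b': [0/1 + 1/4*1/2, 0/1 + 1/4*5/8) = [1/8, 5/32) <- contains code 631/4096
  'd': [0/1 + 1/4*5/8, 0/1 + 1/4*1/1) = [5/32, 1/4)
  emit 'b', narrow to [1/8, 5/32)
Step 3: interval [1/8, 5/32), width = 5/32 - 1/8 = 1/32
  'e': [1/8 + 1/32*0/1, 1/8 + 1/32*1/4) = [1/8, 17/128)
  'f': [1/8 + 1/32*1/4, 1/8 + 1/32*1/2) = [17/128, 9/64)
  'b': [1/8 + 1/32*1/2, 1/8 + 1/32*5/8) = [9/64, 37/256)
  'd': [1/8 + 1/32*5/8, 1/8 + 1/32*1/1) = [37/256, 5/32) <- contains code 631/4096
  emit 'd', narrow to [37/256, 5/32)
Step 4: interval [37/256, 5/32), width = 5/32 - 37/256 = 3/256
  'e': [37/256 + 3/256*0/1, 37/256 + 3/256*1/4) = [37/256, 151/1024)
  'f': [37/256 + 3/256*1/4, 37/256 + 3/256*1/2) = [151/1024, 77/512)
  'b': [37/256 + 3/256*1/2, 37/256 + 3/256*5/8) = [77/512, 311/2048)
  'd': [37/256 + 3/256*5/8, 37/256 + 3/256*1/1) = [311/2048, 5/32) <- contains code 631/4096
  emit 'd', narrow to [311/2048, 5/32)

Answer: ebdd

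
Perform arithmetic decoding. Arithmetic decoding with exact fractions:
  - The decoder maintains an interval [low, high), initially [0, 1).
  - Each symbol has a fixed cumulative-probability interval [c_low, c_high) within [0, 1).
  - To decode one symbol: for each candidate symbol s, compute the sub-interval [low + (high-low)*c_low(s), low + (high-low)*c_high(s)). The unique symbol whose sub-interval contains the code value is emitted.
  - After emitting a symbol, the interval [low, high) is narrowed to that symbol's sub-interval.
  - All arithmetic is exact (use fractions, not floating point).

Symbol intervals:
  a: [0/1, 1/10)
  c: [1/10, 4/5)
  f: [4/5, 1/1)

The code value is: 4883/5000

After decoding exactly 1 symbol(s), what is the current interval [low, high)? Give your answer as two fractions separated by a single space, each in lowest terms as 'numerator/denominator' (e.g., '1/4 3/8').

Step 1: interval [0/1, 1/1), width = 1/1 - 0/1 = 1/1
  'a': [0/1 + 1/1*0/1, 0/1 + 1/1*1/10) = [0/1, 1/10)
  'c': [0/1 + 1/1*1/10, 0/1 + 1/1*4/5) = [1/10, 4/5)
  'f': [0/1 + 1/1*4/5, 0/1 + 1/1*1/1) = [4/5, 1/1) <- contains code 4883/5000
  emit 'f', narrow to [4/5, 1/1)

Answer: 4/5 1/1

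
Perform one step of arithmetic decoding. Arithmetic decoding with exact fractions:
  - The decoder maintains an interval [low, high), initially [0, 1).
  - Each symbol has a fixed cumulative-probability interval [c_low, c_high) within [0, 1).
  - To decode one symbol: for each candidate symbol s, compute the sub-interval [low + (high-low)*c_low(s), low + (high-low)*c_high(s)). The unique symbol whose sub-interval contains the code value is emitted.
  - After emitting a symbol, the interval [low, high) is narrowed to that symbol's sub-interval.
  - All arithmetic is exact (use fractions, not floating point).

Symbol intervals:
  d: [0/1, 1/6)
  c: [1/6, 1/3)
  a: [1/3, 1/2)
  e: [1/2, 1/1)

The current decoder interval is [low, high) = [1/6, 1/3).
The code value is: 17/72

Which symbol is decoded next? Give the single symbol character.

Answer: a

Derivation:
Interval width = high − low = 1/3 − 1/6 = 1/6
Scaled code = (code − low) / width = (17/72 − 1/6) / 1/6 = 5/12
  d: [0/1, 1/6) 
  c: [1/6, 1/3) 
  a: [1/3, 1/2) ← scaled code falls here ✓
  e: [1/2, 1/1) 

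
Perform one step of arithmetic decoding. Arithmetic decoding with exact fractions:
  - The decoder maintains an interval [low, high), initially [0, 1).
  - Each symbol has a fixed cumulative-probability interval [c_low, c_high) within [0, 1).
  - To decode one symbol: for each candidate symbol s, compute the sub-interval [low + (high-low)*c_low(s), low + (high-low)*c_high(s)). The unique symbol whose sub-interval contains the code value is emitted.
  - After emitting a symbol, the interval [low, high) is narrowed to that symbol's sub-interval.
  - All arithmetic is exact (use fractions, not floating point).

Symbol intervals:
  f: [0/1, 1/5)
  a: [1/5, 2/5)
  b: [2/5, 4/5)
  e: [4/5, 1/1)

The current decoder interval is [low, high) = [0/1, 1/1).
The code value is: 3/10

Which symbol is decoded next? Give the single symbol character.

Answer: a

Derivation:
Interval width = high − low = 1/1 − 0/1 = 1/1
Scaled code = (code − low) / width = (3/10 − 0/1) / 1/1 = 3/10
  f: [0/1, 1/5) 
  a: [1/5, 2/5) ← scaled code falls here ✓
  b: [2/5, 4/5) 
  e: [4/5, 1/1) 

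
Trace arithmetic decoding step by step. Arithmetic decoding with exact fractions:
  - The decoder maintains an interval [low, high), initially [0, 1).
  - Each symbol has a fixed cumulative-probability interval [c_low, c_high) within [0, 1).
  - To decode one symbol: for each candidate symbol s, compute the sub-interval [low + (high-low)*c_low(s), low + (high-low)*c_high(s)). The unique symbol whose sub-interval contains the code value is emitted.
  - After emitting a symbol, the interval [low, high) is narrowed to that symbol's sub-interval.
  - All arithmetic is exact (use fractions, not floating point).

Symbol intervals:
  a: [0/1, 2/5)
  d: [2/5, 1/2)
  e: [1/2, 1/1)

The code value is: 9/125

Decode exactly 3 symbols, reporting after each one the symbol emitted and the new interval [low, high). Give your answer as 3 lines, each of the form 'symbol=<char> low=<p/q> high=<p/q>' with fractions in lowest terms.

Answer: symbol=a low=0/1 high=2/5
symbol=a low=0/1 high=4/25
symbol=d low=8/125 high=2/25

Derivation:
Step 1: interval [0/1, 1/1), width = 1/1 - 0/1 = 1/1
  'a': [0/1 + 1/1*0/1, 0/1 + 1/1*2/5) = [0/1, 2/5) <- contains code 9/125
  'd': [0/1 + 1/1*2/5, 0/1 + 1/1*1/2) = [2/5, 1/2)
  'e': [0/1 + 1/1*1/2, 0/1 + 1/1*1/1) = [1/2, 1/1)
  emit 'a', narrow to [0/1, 2/5)
Step 2: interval [0/1, 2/5), width = 2/5 - 0/1 = 2/5
  'a': [0/1 + 2/5*0/1, 0/1 + 2/5*2/5) = [0/1, 4/25) <- contains code 9/125
  'd': [0/1 + 2/5*2/5, 0/1 + 2/5*1/2) = [4/25, 1/5)
  'e': [0/1 + 2/5*1/2, 0/1 + 2/5*1/1) = [1/5, 2/5)
  emit 'a', narrow to [0/1, 4/25)
Step 3: interval [0/1, 4/25), width = 4/25 - 0/1 = 4/25
  'a': [0/1 + 4/25*0/1, 0/1 + 4/25*2/5) = [0/1, 8/125)
  'd': [0/1 + 4/25*2/5, 0/1 + 4/25*1/2) = [8/125, 2/25) <- contains code 9/125
  'e': [0/1 + 4/25*1/2, 0/1 + 4/25*1/1) = [2/25, 4/25)
  emit 'd', narrow to [8/125, 2/25)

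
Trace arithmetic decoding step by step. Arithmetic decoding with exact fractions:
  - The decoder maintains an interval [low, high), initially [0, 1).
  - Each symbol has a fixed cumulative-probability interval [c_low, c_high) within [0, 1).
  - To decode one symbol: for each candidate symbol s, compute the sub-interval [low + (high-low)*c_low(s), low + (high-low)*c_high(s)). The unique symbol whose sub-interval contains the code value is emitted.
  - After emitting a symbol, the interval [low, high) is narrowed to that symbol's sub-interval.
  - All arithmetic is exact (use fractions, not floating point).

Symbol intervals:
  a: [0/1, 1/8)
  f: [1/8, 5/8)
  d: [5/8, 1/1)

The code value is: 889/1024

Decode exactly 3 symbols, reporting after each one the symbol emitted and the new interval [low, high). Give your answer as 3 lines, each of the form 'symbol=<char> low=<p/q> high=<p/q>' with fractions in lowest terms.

Answer: symbol=d low=5/8 high=1/1
symbol=d low=55/64 high=1/1
symbol=a low=55/64 high=449/512

Derivation:
Step 1: interval [0/1, 1/1), width = 1/1 - 0/1 = 1/1
  'a': [0/1 + 1/1*0/1, 0/1 + 1/1*1/8) = [0/1, 1/8)
  'f': [0/1 + 1/1*1/8, 0/1 + 1/1*5/8) = [1/8, 5/8)
  'd': [0/1 + 1/1*5/8, 0/1 + 1/1*1/1) = [5/8, 1/1) <- contains code 889/1024
  emit 'd', narrow to [5/8, 1/1)
Step 2: interval [5/8, 1/1), width = 1/1 - 5/8 = 3/8
  'a': [5/8 + 3/8*0/1, 5/8 + 3/8*1/8) = [5/8, 43/64)
  'f': [5/8 + 3/8*1/8, 5/8 + 3/8*5/8) = [43/64, 55/64)
  'd': [5/8 + 3/8*5/8, 5/8 + 3/8*1/1) = [55/64, 1/1) <- contains code 889/1024
  emit 'd', narrow to [55/64, 1/1)
Step 3: interval [55/64, 1/1), width = 1/1 - 55/64 = 9/64
  'a': [55/64 + 9/64*0/1, 55/64 + 9/64*1/8) = [55/64, 449/512) <- contains code 889/1024
  'f': [55/64 + 9/64*1/8, 55/64 + 9/64*5/8) = [449/512, 485/512)
  'd': [55/64 + 9/64*5/8, 55/64 + 9/64*1/1) = [485/512, 1/1)
  emit 'a', narrow to [55/64, 449/512)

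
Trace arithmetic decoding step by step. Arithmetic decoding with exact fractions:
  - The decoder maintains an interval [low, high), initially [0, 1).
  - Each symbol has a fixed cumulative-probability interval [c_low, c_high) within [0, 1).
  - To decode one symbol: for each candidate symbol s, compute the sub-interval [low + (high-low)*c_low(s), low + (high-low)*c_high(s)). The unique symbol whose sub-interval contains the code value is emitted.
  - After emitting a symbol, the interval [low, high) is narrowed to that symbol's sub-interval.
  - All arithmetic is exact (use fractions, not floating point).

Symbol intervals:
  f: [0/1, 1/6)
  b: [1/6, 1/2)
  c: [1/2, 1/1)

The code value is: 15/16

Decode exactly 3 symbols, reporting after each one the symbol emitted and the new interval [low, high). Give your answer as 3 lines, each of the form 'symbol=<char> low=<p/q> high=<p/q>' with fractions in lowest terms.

Answer: symbol=c low=1/2 high=1/1
symbol=c low=3/4 high=1/1
symbol=c low=7/8 high=1/1

Derivation:
Step 1: interval [0/1, 1/1), width = 1/1 - 0/1 = 1/1
  'f': [0/1 + 1/1*0/1, 0/1 + 1/1*1/6) = [0/1, 1/6)
  'b': [0/1 + 1/1*1/6, 0/1 + 1/1*1/2) = [1/6, 1/2)
  'c': [0/1 + 1/1*1/2, 0/1 + 1/1*1/1) = [1/2, 1/1) <- contains code 15/16
  emit 'c', narrow to [1/2, 1/1)
Step 2: interval [1/2, 1/1), width = 1/1 - 1/2 = 1/2
  'f': [1/2 + 1/2*0/1, 1/2 + 1/2*1/6) = [1/2, 7/12)
  'b': [1/2 + 1/2*1/6, 1/2 + 1/2*1/2) = [7/12, 3/4)
  'c': [1/2 + 1/2*1/2, 1/2 + 1/2*1/1) = [3/4, 1/1) <- contains code 15/16
  emit 'c', narrow to [3/4, 1/1)
Step 3: interval [3/4, 1/1), width = 1/1 - 3/4 = 1/4
  'f': [3/4 + 1/4*0/1, 3/4 + 1/4*1/6) = [3/4, 19/24)
  'b': [3/4 + 1/4*1/6, 3/4 + 1/4*1/2) = [19/24, 7/8)
  'c': [3/4 + 1/4*1/2, 3/4 + 1/4*1/1) = [7/8, 1/1) <- contains code 15/16
  emit 'c', narrow to [7/8, 1/1)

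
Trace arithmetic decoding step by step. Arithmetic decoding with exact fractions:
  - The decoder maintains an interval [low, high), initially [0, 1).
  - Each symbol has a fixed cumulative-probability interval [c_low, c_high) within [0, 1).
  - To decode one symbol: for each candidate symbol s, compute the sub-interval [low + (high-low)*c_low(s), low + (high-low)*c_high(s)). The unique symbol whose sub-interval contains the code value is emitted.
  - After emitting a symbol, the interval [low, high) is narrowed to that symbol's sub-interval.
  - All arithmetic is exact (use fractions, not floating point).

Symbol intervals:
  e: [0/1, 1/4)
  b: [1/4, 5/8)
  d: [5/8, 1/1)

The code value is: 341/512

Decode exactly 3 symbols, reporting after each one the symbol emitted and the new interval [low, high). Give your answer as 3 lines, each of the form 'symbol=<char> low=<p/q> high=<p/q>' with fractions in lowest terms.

Step 1: interval [0/1, 1/1), width = 1/1 - 0/1 = 1/1
  'e': [0/1 + 1/1*0/1, 0/1 + 1/1*1/4) = [0/1, 1/4)
  'b': [0/1 + 1/1*1/4, 0/1 + 1/1*5/8) = [1/4, 5/8)
  'd': [0/1 + 1/1*5/8, 0/1 + 1/1*1/1) = [5/8, 1/1) <- contains code 341/512
  emit 'd', narrow to [5/8, 1/1)
Step 2: interval [5/8, 1/1), width = 1/1 - 5/8 = 3/8
  'e': [5/8 + 3/8*0/1, 5/8 + 3/8*1/4) = [5/8, 23/32) <- contains code 341/512
  'b': [5/8 + 3/8*1/4, 5/8 + 3/8*5/8) = [23/32, 55/64)
  'd': [5/8 + 3/8*5/8, 5/8 + 3/8*1/1) = [55/64, 1/1)
  emit 'e', narrow to [5/8, 23/32)
Step 3: interval [5/8, 23/32), width = 23/32 - 5/8 = 3/32
  'e': [5/8 + 3/32*0/1, 5/8 + 3/32*1/4) = [5/8, 83/128)
  'b': [5/8 + 3/32*1/4, 5/8 + 3/32*5/8) = [83/128, 175/256) <- contains code 341/512
  'd': [5/8 + 3/32*5/8, 5/8 + 3/32*1/1) = [175/256, 23/32)
  emit 'b', narrow to [83/128, 175/256)

Answer: symbol=d low=5/8 high=1/1
symbol=e low=5/8 high=23/32
symbol=b low=83/128 high=175/256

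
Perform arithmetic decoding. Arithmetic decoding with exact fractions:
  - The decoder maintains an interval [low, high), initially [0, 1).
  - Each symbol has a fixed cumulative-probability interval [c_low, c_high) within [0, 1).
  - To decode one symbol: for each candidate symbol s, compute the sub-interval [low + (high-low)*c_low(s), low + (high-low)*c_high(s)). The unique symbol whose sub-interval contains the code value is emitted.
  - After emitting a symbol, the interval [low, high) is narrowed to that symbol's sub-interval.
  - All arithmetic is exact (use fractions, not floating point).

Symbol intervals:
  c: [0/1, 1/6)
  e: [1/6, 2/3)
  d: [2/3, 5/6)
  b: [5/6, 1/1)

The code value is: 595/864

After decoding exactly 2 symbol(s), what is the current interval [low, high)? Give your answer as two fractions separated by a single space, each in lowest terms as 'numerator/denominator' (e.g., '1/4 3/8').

Step 1: interval [0/1, 1/1), width = 1/1 - 0/1 = 1/1
  'c': [0/1 + 1/1*0/1, 0/1 + 1/1*1/6) = [0/1, 1/6)
  'e': [0/1 + 1/1*1/6, 0/1 + 1/1*2/3) = [1/6, 2/3)
  'd': [0/1 + 1/1*2/3, 0/1 + 1/1*5/6) = [2/3, 5/6) <- contains code 595/864
  'b': [0/1 + 1/1*5/6, 0/1 + 1/1*1/1) = [5/6, 1/1)
  emit 'd', narrow to [2/3, 5/6)
Step 2: interval [2/3, 5/6), width = 5/6 - 2/3 = 1/6
  'c': [2/3 + 1/6*0/1, 2/3 + 1/6*1/6) = [2/3, 25/36) <- contains code 595/864
  'e': [2/3 + 1/6*1/6, 2/3 + 1/6*2/3) = [25/36, 7/9)
  'd': [2/3 + 1/6*2/3, 2/3 + 1/6*5/6) = [7/9, 29/36)
  'b': [2/3 + 1/6*5/6, 2/3 + 1/6*1/1) = [29/36, 5/6)
  emit 'c', narrow to [2/3, 25/36)

Answer: 2/3 25/36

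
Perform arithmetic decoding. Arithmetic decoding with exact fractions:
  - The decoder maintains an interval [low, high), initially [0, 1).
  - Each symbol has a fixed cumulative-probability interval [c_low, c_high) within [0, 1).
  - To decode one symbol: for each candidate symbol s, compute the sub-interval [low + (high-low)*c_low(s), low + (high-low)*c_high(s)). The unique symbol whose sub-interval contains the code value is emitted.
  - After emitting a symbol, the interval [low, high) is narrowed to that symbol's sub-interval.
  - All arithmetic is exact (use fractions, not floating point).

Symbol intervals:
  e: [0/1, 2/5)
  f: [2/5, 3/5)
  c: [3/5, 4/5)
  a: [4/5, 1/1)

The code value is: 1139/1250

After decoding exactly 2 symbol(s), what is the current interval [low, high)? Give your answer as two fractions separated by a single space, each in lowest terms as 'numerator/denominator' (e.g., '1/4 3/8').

Step 1: interval [0/1, 1/1), width = 1/1 - 0/1 = 1/1
  'e': [0/1 + 1/1*0/1, 0/1 + 1/1*2/5) = [0/1, 2/5)
  'f': [0/1 + 1/1*2/5, 0/1 + 1/1*3/5) = [2/5, 3/5)
  'c': [0/1 + 1/1*3/5, 0/1 + 1/1*4/5) = [3/5, 4/5)
  'a': [0/1 + 1/1*4/5, 0/1 + 1/1*1/1) = [4/5, 1/1) <- contains code 1139/1250
  emit 'a', narrow to [4/5, 1/1)
Step 2: interval [4/5, 1/1), width = 1/1 - 4/5 = 1/5
  'e': [4/5 + 1/5*0/1, 4/5 + 1/5*2/5) = [4/5, 22/25)
  'f': [4/5 + 1/5*2/5, 4/5 + 1/5*3/5) = [22/25, 23/25) <- contains code 1139/1250
  'c': [4/5 + 1/5*3/5, 4/5 + 1/5*4/5) = [23/25, 24/25)
  'a': [4/5 + 1/5*4/5, 4/5 + 1/5*1/1) = [24/25, 1/1)
  emit 'f', narrow to [22/25, 23/25)

Answer: 22/25 23/25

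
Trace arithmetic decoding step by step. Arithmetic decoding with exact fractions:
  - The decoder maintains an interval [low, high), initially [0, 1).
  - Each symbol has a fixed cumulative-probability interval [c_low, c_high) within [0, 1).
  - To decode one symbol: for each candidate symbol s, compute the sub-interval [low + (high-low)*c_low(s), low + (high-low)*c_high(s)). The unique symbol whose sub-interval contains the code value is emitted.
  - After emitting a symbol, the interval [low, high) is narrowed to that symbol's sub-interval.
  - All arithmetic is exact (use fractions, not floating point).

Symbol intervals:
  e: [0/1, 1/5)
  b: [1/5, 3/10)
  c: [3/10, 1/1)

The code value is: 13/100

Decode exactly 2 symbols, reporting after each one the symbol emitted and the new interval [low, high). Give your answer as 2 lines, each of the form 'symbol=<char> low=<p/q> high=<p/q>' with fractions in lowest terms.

Step 1: interval [0/1, 1/1), width = 1/1 - 0/1 = 1/1
  'e': [0/1 + 1/1*0/1, 0/1 + 1/1*1/5) = [0/1, 1/5) <- contains code 13/100
  'b': [0/1 + 1/1*1/5, 0/1 + 1/1*3/10) = [1/5, 3/10)
  'c': [0/1 + 1/1*3/10, 0/1 + 1/1*1/1) = [3/10, 1/1)
  emit 'e', narrow to [0/1, 1/5)
Step 2: interval [0/1, 1/5), width = 1/5 - 0/1 = 1/5
  'e': [0/1 + 1/5*0/1, 0/1 + 1/5*1/5) = [0/1, 1/25)
  'b': [0/1 + 1/5*1/5, 0/1 + 1/5*3/10) = [1/25, 3/50)
  'c': [0/1 + 1/5*3/10, 0/1 + 1/5*1/1) = [3/50, 1/5) <- contains code 13/100
  emit 'c', narrow to [3/50, 1/5)

Answer: symbol=e low=0/1 high=1/5
symbol=c low=3/50 high=1/5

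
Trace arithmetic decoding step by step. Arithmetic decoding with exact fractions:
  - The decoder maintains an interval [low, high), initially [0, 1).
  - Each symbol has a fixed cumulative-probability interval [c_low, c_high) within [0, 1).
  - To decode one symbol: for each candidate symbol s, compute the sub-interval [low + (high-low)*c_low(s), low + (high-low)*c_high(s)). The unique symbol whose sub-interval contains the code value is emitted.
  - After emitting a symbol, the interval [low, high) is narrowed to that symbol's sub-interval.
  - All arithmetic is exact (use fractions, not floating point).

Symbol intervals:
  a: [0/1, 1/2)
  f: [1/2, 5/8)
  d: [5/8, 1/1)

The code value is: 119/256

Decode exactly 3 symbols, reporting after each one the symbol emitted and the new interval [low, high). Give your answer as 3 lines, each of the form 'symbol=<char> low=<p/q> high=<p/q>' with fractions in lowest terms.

Step 1: interval [0/1, 1/1), width = 1/1 - 0/1 = 1/1
  'a': [0/1 + 1/1*0/1, 0/1 + 1/1*1/2) = [0/1, 1/2) <- contains code 119/256
  'f': [0/1 + 1/1*1/2, 0/1 + 1/1*5/8) = [1/2, 5/8)
  'd': [0/1 + 1/1*5/8, 0/1 + 1/1*1/1) = [5/8, 1/1)
  emit 'a', narrow to [0/1, 1/2)
Step 2: interval [0/1, 1/2), width = 1/2 - 0/1 = 1/2
  'a': [0/1 + 1/2*0/1, 0/1 + 1/2*1/2) = [0/1, 1/4)
  'f': [0/1 + 1/2*1/2, 0/1 + 1/2*5/8) = [1/4, 5/16)
  'd': [0/1 + 1/2*5/8, 0/1 + 1/2*1/1) = [5/16, 1/2) <- contains code 119/256
  emit 'd', narrow to [5/16, 1/2)
Step 3: interval [5/16, 1/2), width = 1/2 - 5/16 = 3/16
  'a': [5/16 + 3/16*0/1, 5/16 + 3/16*1/2) = [5/16, 13/32)
  'f': [5/16 + 3/16*1/2, 5/16 + 3/16*5/8) = [13/32, 55/128)
  'd': [5/16 + 3/16*5/8, 5/16 + 3/16*1/1) = [55/128, 1/2) <- contains code 119/256
  emit 'd', narrow to [55/128, 1/2)

Answer: symbol=a low=0/1 high=1/2
symbol=d low=5/16 high=1/2
symbol=d low=55/128 high=1/2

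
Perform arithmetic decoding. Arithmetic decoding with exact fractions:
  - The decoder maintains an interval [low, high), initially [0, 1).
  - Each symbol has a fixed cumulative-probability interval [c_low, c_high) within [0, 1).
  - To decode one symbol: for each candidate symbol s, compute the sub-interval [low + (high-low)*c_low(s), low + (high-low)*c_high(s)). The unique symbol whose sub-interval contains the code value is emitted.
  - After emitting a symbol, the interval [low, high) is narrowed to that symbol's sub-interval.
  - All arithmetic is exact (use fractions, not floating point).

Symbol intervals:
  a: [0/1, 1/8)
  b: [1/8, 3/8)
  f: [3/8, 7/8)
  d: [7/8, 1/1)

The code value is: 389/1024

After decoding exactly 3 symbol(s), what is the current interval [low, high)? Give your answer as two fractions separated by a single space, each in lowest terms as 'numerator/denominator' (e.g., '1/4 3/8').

Step 1: interval [0/1, 1/1), width = 1/1 - 0/1 = 1/1
  'a': [0/1 + 1/1*0/1, 0/1 + 1/1*1/8) = [0/1, 1/8)
  'b': [0/1 + 1/1*1/8, 0/1 + 1/1*3/8) = [1/8, 3/8)
  'f': [0/1 + 1/1*3/8, 0/1 + 1/1*7/8) = [3/8, 7/8) <- contains code 389/1024
  'd': [0/1 + 1/1*7/8, 0/1 + 1/1*1/1) = [7/8, 1/1)
  emit 'f', narrow to [3/8, 7/8)
Step 2: interval [3/8, 7/8), width = 7/8 - 3/8 = 1/2
  'a': [3/8 + 1/2*0/1, 3/8 + 1/2*1/8) = [3/8, 7/16) <- contains code 389/1024
  'b': [3/8 + 1/2*1/8, 3/8 + 1/2*3/8) = [7/16, 9/16)
  'f': [3/8 + 1/2*3/8, 3/8 + 1/2*7/8) = [9/16, 13/16)
  'd': [3/8 + 1/2*7/8, 3/8 + 1/2*1/1) = [13/16, 7/8)
  emit 'a', narrow to [3/8, 7/16)
Step 3: interval [3/8, 7/16), width = 7/16 - 3/8 = 1/16
  'a': [3/8 + 1/16*0/1, 3/8 + 1/16*1/8) = [3/8, 49/128) <- contains code 389/1024
  'b': [3/8 + 1/16*1/8, 3/8 + 1/16*3/8) = [49/128, 51/128)
  'f': [3/8 + 1/16*3/8, 3/8 + 1/16*7/8) = [51/128, 55/128)
  'd': [3/8 + 1/16*7/8, 3/8 + 1/16*1/1) = [55/128, 7/16)
  emit 'a', narrow to [3/8, 49/128)

Answer: 3/8 49/128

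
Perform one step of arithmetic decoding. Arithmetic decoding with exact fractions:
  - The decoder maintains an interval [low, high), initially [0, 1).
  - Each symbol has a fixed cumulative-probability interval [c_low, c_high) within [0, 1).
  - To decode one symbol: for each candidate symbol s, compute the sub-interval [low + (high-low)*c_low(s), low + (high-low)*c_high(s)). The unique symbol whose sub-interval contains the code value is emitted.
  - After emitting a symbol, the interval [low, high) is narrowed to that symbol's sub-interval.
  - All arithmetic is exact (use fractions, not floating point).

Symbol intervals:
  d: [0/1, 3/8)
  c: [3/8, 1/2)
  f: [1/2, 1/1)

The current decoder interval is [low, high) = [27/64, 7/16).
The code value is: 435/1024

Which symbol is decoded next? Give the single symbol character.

Answer: d

Derivation:
Interval width = high − low = 7/16 − 27/64 = 1/64
Scaled code = (code − low) / width = (435/1024 − 27/64) / 1/64 = 3/16
  d: [0/1, 3/8) ← scaled code falls here ✓
  c: [3/8, 1/2) 
  f: [1/2, 1/1) 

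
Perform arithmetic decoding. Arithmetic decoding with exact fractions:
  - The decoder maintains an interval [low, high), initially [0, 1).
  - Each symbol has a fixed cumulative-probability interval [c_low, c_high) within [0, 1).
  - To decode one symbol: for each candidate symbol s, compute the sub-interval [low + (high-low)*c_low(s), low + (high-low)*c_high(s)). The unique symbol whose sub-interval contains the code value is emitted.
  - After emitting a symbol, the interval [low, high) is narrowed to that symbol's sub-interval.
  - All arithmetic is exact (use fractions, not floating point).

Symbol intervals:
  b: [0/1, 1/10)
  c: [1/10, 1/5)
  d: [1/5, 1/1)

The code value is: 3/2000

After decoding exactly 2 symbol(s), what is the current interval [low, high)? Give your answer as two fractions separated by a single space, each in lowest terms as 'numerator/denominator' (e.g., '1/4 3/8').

Answer: 0/1 1/100

Derivation:
Step 1: interval [0/1, 1/1), width = 1/1 - 0/1 = 1/1
  'b': [0/1 + 1/1*0/1, 0/1 + 1/1*1/10) = [0/1, 1/10) <- contains code 3/2000
  'c': [0/1 + 1/1*1/10, 0/1 + 1/1*1/5) = [1/10, 1/5)
  'd': [0/1 + 1/1*1/5, 0/1 + 1/1*1/1) = [1/5, 1/1)
  emit 'b', narrow to [0/1, 1/10)
Step 2: interval [0/1, 1/10), width = 1/10 - 0/1 = 1/10
  'b': [0/1 + 1/10*0/1, 0/1 + 1/10*1/10) = [0/1, 1/100) <- contains code 3/2000
  'c': [0/1 + 1/10*1/10, 0/1 + 1/10*1/5) = [1/100, 1/50)
  'd': [0/1 + 1/10*1/5, 0/1 + 1/10*1/1) = [1/50, 1/10)
  emit 'b', narrow to [0/1, 1/100)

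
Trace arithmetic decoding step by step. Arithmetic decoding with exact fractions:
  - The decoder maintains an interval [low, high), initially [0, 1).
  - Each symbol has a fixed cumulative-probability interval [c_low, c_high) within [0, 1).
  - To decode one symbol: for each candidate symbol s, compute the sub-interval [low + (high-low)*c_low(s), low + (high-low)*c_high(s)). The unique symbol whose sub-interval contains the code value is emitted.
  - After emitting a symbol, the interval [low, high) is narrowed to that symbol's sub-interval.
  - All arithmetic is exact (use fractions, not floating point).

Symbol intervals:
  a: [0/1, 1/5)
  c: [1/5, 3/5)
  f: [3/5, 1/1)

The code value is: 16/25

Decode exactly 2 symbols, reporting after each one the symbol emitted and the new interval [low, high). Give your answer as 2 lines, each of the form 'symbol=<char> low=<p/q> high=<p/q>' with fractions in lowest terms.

Step 1: interval [0/1, 1/1), width = 1/1 - 0/1 = 1/1
  'a': [0/1 + 1/1*0/1, 0/1 + 1/1*1/5) = [0/1, 1/5)
  'c': [0/1 + 1/1*1/5, 0/1 + 1/1*3/5) = [1/5, 3/5)
  'f': [0/1 + 1/1*3/5, 0/1 + 1/1*1/1) = [3/5, 1/1) <- contains code 16/25
  emit 'f', narrow to [3/5, 1/1)
Step 2: interval [3/5, 1/1), width = 1/1 - 3/5 = 2/5
  'a': [3/5 + 2/5*0/1, 3/5 + 2/5*1/5) = [3/5, 17/25) <- contains code 16/25
  'c': [3/5 + 2/5*1/5, 3/5 + 2/5*3/5) = [17/25, 21/25)
  'f': [3/5 + 2/5*3/5, 3/5 + 2/5*1/1) = [21/25, 1/1)
  emit 'a', narrow to [3/5, 17/25)

Answer: symbol=f low=3/5 high=1/1
symbol=a low=3/5 high=17/25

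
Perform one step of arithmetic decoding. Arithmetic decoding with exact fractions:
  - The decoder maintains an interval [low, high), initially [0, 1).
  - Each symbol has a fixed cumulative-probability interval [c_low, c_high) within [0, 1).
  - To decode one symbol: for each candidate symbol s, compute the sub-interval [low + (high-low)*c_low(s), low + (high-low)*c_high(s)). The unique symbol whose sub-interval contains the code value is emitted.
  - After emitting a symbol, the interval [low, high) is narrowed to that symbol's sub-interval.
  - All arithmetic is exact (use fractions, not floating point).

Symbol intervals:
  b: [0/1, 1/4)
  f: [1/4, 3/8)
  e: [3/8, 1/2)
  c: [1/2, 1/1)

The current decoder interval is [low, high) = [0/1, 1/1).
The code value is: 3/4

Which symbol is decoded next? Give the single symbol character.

Answer: c

Derivation:
Interval width = high − low = 1/1 − 0/1 = 1/1
Scaled code = (code − low) / width = (3/4 − 0/1) / 1/1 = 3/4
  b: [0/1, 1/4) 
  f: [1/4, 3/8) 
  e: [3/8, 1/2) 
  c: [1/2, 1/1) ← scaled code falls here ✓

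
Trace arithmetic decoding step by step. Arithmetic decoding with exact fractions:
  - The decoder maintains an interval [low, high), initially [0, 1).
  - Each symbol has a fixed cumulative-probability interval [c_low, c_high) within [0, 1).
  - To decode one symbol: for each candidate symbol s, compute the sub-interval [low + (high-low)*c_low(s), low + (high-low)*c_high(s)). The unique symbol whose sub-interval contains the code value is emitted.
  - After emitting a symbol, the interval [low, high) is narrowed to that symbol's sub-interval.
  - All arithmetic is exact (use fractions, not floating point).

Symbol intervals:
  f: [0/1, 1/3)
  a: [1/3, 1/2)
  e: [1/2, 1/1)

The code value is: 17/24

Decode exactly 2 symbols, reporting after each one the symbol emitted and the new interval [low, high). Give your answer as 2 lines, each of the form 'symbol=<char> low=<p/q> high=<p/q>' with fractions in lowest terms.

Step 1: interval [0/1, 1/1), width = 1/1 - 0/1 = 1/1
  'f': [0/1 + 1/1*0/1, 0/1 + 1/1*1/3) = [0/1, 1/3)
  'a': [0/1 + 1/1*1/3, 0/1 + 1/1*1/2) = [1/3, 1/2)
  'e': [0/1 + 1/1*1/2, 0/1 + 1/1*1/1) = [1/2, 1/1) <- contains code 17/24
  emit 'e', narrow to [1/2, 1/1)
Step 2: interval [1/2, 1/1), width = 1/1 - 1/2 = 1/2
  'f': [1/2 + 1/2*0/1, 1/2 + 1/2*1/3) = [1/2, 2/3)
  'a': [1/2 + 1/2*1/3, 1/2 + 1/2*1/2) = [2/3, 3/4) <- contains code 17/24
  'e': [1/2 + 1/2*1/2, 1/2 + 1/2*1/1) = [3/4, 1/1)
  emit 'a', narrow to [2/3, 3/4)

Answer: symbol=e low=1/2 high=1/1
symbol=a low=2/3 high=3/4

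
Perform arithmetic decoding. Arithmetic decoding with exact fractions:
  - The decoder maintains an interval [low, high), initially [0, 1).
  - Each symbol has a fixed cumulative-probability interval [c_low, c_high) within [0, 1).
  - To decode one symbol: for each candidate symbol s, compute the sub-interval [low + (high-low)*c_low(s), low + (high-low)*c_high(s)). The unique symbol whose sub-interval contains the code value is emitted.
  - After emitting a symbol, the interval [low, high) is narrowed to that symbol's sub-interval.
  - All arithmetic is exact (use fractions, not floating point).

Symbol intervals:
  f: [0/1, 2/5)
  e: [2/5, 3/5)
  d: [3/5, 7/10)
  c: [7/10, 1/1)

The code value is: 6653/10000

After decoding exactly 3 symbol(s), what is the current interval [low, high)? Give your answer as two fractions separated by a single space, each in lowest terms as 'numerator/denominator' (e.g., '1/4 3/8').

Step 1: interval [0/1, 1/1), width = 1/1 - 0/1 = 1/1
  'f': [0/1 + 1/1*0/1, 0/1 + 1/1*2/5) = [0/1, 2/5)
  'e': [0/1 + 1/1*2/5, 0/1 + 1/1*3/5) = [2/5, 3/5)
  'd': [0/1 + 1/1*3/5, 0/1 + 1/1*7/10) = [3/5, 7/10) <- contains code 6653/10000
  'c': [0/1 + 1/1*7/10, 0/1 + 1/1*1/1) = [7/10, 1/1)
  emit 'd', narrow to [3/5, 7/10)
Step 2: interval [3/5, 7/10), width = 7/10 - 3/5 = 1/10
  'f': [3/5 + 1/10*0/1, 3/5 + 1/10*2/5) = [3/5, 16/25)
  'e': [3/5 + 1/10*2/5, 3/5 + 1/10*3/5) = [16/25, 33/50)
  'd': [3/5 + 1/10*3/5, 3/5 + 1/10*7/10) = [33/50, 67/100) <- contains code 6653/10000
  'c': [3/5 + 1/10*7/10, 3/5 + 1/10*1/1) = [67/100, 7/10)
  emit 'd', narrow to [33/50, 67/100)
Step 3: interval [33/50, 67/100), width = 67/100 - 33/50 = 1/100
  'f': [33/50 + 1/100*0/1, 33/50 + 1/100*2/5) = [33/50, 83/125)
  'e': [33/50 + 1/100*2/5, 33/50 + 1/100*3/5) = [83/125, 333/500) <- contains code 6653/10000
  'd': [33/50 + 1/100*3/5, 33/50 + 1/100*7/10) = [333/500, 667/1000)
  'c': [33/50 + 1/100*7/10, 33/50 + 1/100*1/1) = [667/1000, 67/100)
  emit 'e', narrow to [83/125, 333/500)

Answer: 83/125 333/500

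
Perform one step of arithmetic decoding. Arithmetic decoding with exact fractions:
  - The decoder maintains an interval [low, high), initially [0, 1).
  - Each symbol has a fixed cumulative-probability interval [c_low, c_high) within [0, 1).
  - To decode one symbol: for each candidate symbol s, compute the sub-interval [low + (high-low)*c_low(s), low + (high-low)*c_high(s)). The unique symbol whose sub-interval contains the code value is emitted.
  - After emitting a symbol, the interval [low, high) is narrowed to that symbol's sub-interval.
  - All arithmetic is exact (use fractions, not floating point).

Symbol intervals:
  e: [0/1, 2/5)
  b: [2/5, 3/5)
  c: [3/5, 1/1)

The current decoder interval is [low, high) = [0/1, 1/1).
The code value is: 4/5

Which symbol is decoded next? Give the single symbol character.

Answer: c

Derivation:
Interval width = high − low = 1/1 − 0/1 = 1/1
Scaled code = (code − low) / width = (4/5 − 0/1) / 1/1 = 4/5
  e: [0/1, 2/5) 
  b: [2/5, 3/5) 
  c: [3/5, 1/1) ← scaled code falls here ✓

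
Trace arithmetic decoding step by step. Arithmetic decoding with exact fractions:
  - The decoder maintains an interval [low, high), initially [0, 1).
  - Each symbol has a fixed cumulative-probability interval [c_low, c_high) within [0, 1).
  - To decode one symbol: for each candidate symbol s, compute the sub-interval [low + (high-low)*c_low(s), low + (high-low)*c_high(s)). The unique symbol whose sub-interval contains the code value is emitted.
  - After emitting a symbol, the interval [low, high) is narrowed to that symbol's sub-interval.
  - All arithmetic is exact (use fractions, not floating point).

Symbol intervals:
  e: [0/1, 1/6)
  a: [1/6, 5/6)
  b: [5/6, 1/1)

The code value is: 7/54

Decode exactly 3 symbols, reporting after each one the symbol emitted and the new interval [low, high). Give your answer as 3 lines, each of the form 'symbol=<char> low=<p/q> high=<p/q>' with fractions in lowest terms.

Step 1: interval [0/1, 1/1), width = 1/1 - 0/1 = 1/1
  'e': [0/1 + 1/1*0/1, 0/1 + 1/1*1/6) = [0/1, 1/6) <- contains code 7/54
  'a': [0/1 + 1/1*1/6, 0/1 + 1/1*5/6) = [1/6, 5/6)
  'b': [0/1 + 1/1*5/6, 0/1 + 1/1*1/1) = [5/6, 1/1)
  emit 'e', narrow to [0/1, 1/6)
Step 2: interval [0/1, 1/6), width = 1/6 - 0/1 = 1/6
  'e': [0/1 + 1/6*0/1, 0/1 + 1/6*1/6) = [0/1, 1/36)
  'a': [0/1 + 1/6*1/6, 0/1 + 1/6*5/6) = [1/36, 5/36) <- contains code 7/54
  'b': [0/1 + 1/6*5/6, 0/1 + 1/6*1/1) = [5/36, 1/6)
  emit 'a', narrow to [1/36, 5/36)
Step 3: interval [1/36, 5/36), width = 5/36 - 1/36 = 1/9
  'e': [1/36 + 1/9*0/1, 1/36 + 1/9*1/6) = [1/36, 5/108)
  'a': [1/36 + 1/9*1/6, 1/36 + 1/9*5/6) = [5/108, 13/108)
  'b': [1/36 + 1/9*5/6, 1/36 + 1/9*1/1) = [13/108, 5/36) <- contains code 7/54
  emit 'b', narrow to [13/108, 5/36)

Answer: symbol=e low=0/1 high=1/6
symbol=a low=1/36 high=5/36
symbol=b low=13/108 high=5/36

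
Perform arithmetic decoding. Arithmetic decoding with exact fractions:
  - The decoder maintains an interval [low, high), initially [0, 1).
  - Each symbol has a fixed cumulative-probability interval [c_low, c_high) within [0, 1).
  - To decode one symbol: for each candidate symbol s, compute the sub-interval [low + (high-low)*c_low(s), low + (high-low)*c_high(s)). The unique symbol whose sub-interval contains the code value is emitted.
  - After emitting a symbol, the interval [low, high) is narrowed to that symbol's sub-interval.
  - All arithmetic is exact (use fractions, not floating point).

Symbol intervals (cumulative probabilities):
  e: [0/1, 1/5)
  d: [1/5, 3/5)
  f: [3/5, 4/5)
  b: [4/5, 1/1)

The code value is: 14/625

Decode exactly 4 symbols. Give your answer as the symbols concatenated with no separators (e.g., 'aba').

Answer: eedb

Derivation:
Step 1: interval [0/1, 1/1), width = 1/1 - 0/1 = 1/1
  'e': [0/1 + 1/1*0/1, 0/1 + 1/1*1/5) = [0/1, 1/5) <- contains code 14/625
  'd': [0/1 + 1/1*1/5, 0/1 + 1/1*3/5) = [1/5, 3/5)
  'f': [0/1 + 1/1*3/5, 0/1 + 1/1*4/5) = [3/5, 4/5)
  'b': [0/1 + 1/1*4/5, 0/1 + 1/1*1/1) = [4/5, 1/1)
  emit 'e', narrow to [0/1, 1/5)
Step 2: interval [0/1, 1/5), width = 1/5 - 0/1 = 1/5
  'e': [0/1 + 1/5*0/1, 0/1 + 1/5*1/5) = [0/1, 1/25) <- contains code 14/625
  'd': [0/1 + 1/5*1/5, 0/1 + 1/5*3/5) = [1/25, 3/25)
  'f': [0/1 + 1/5*3/5, 0/1 + 1/5*4/5) = [3/25, 4/25)
  'b': [0/1 + 1/5*4/5, 0/1 + 1/5*1/1) = [4/25, 1/5)
  emit 'e', narrow to [0/1, 1/25)
Step 3: interval [0/1, 1/25), width = 1/25 - 0/1 = 1/25
  'e': [0/1 + 1/25*0/1, 0/1 + 1/25*1/5) = [0/1, 1/125)
  'd': [0/1 + 1/25*1/5, 0/1 + 1/25*3/5) = [1/125, 3/125) <- contains code 14/625
  'f': [0/1 + 1/25*3/5, 0/1 + 1/25*4/5) = [3/125, 4/125)
  'b': [0/1 + 1/25*4/5, 0/1 + 1/25*1/1) = [4/125, 1/25)
  emit 'd', narrow to [1/125, 3/125)
Step 4: interval [1/125, 3/125), width = 3/125 - 1/125 = 2/125
  'e': [1/125 + 2/125*0/1, 1/125 + 2/125*1/5) = [1/125, 7/625)
  'd': [1/125 + 2/125*1/5, 1/125 + 2/125*3/5) = [7/625, 11/625)
  'f': [1/125 + 2/125*3/5, 1/125 + 2/125*4/5) = [11/625, 13/625)
  'b': [1/125 + 2/125*4/5, 1/125 + 2/125*1/1) = [13/625, 3/125) <- contains code 14/625
  emit 'b', narrow to [13/625, 3/125)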